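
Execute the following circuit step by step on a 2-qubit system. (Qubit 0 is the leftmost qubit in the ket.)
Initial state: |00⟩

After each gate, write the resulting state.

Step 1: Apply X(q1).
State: |01⟩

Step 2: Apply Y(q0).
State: i|11⟩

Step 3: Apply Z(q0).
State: -i|11⟩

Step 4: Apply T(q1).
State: (1/√2 - (1/√2)i)|11⟩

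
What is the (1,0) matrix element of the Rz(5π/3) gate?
0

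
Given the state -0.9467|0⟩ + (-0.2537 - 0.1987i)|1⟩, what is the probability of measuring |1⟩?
0.1038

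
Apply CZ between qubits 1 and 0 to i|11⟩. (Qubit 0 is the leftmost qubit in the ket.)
-i|11⟩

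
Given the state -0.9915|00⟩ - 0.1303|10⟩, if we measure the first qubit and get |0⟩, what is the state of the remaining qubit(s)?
-|0⟩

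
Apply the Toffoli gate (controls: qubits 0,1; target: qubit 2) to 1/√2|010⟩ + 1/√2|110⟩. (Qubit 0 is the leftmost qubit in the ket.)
1/√2|010⟩ + 1/√2|111⟩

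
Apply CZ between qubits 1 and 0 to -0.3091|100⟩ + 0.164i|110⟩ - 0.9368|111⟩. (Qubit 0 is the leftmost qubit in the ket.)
-0.3091|100⟩ - 0.164i|110⟩ + 0.9368|111⟩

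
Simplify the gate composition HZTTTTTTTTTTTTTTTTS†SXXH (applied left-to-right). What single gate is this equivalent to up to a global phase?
X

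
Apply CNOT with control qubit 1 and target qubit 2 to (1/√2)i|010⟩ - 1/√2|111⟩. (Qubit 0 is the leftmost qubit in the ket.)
(1/√2)i|011⟩ - 1/√2|110⟩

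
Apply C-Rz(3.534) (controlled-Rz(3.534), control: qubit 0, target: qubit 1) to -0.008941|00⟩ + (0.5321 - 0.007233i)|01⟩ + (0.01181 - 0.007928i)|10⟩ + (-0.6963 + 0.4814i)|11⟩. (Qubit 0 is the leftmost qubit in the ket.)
-0.008941|00⟩ + (0.5321 - 0.007233i)|01⟩ + (-0.01008 - 0.01004i)|10⟩ + (-0.3364 - 0.7768i)|11⟩

C-Rz(3.534) leaves the control-|0⟩ kets |00⟩, |01⟩ unchanged and applies Rz(3.534) to qubit 1 on the control-|1⟩ pair (|10⟩, |11⟩).
Rz(3.534) = [[e^(−iθ/2), 0], [0, e^(iθ/2)]] with e^(±iθ/2) = cos(θ/2) ± i·sin(θ/2); θ = 3.534, cos(θ/2) ≈ -0.194947, sin(θ/2) ≈ 0.980814.
With a = amp(|10⟩) = (0.01181 - 0.007928i) and b = amp(|11⟩) = (-0.6963 + 0.4814i):
new amp(|10⟩) = (-0.194947 - 0.980814i)·a = (-0.01008 - 0.01004i)
new amp(|11⟩) = (-0.194947 + 0.980814i)·b = (-0.3364 - 0.7768i)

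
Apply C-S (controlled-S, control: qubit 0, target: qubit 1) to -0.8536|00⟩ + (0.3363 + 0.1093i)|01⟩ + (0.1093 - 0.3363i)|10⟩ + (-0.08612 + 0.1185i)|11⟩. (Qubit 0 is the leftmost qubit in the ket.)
-0.8536|00⟩ + (0.3363 + 0.1093i)|01⟩ + (0.1093 - 0.3363i)|10⟩ + (-0.1185 - 0.08612i)|11⟩

C-S leaves the control-|0⟩ kets |00⟩, |01⟩ unchanged and applies S to qubit 1 on the control-|1⟩ pair (|10⟩, |11⟩).
S = [[1, 0], [0, i]].
With a = amp(|10⟩) = (0.1093 - 0.3363i) and b = amp(|11⟩) = (-0.08612 + 0.1185i):
new amp(|10⟩) = (1)·a = (0.1093 - 0.3363i)
new amp(|11⟩) = (i)·b = (-0.1185 - 0.08612i)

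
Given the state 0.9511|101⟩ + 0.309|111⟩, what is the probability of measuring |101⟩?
0.9046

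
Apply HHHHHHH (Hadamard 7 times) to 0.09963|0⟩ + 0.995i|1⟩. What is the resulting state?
(0.07045 + 0.7036i)|0⟩ + (0.07045 - 0.7036i)|1⟩

H² = I, so H^7 = H: a single Hadamard. With (a, b) = (0.09963, 0.995i), H gives ((a + b)/√2, (a − b)/√2) = ((0.07045 + 0.7036i), (0.07045 - 0.7036i)).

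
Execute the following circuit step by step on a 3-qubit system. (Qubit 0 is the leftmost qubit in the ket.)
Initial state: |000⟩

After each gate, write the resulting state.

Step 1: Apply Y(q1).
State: i|010⟩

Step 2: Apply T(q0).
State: i|010⟩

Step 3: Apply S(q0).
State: i|010⟩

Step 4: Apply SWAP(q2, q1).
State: i|001⟩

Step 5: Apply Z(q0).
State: i|001⟩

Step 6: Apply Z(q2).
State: -i|001⟩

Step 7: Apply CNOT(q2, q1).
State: -i|011⟩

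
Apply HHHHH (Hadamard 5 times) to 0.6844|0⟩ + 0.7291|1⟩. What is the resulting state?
0.9995|0⟩ - 0.03161|1⟩

H² = I, so H^5 = H: a single Hadamard. With (a, b) = (0.6844, 0.7291), H gives ((a + b)/√2, (a − b)/√2) = (0.9995, -0.03161).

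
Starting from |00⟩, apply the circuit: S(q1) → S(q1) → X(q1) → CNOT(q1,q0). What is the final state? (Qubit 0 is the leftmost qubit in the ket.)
|11⟩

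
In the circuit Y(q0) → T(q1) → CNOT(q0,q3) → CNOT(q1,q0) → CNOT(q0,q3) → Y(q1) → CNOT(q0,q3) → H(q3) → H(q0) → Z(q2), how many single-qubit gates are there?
6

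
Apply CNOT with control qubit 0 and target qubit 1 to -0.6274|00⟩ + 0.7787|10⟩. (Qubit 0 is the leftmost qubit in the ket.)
-0.6274|00⟩ + 0.7787|11⟩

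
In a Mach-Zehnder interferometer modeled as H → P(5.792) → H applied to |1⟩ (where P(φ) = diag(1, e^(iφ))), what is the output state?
(0.05911 + 0.2358i)|0⟩ + (0.9409 - 0.2358i)|1⟩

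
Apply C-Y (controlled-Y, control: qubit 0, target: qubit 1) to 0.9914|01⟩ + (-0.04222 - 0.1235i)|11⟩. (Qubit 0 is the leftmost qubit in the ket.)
0.9914|01⟩ + (-0.1235 + 0.04222i)|10⟩

C-Y leaves the control-|0⟩ kets |00⟩, |01⟩ unchanged and applies Y to qubit 1 on the control-|1⟩ pair (|10⟩, |11⟩).
Y = [[0, -i], [i, 0]].
With a = amp(|10⟩) = 0 and b = amp(|11⟩) = (-0.04222 - 0.1235i):
new amp(|10⟩) = (-i)·b = (-0.1235 + 0.04222i)
new amp(|11⟩) = (i)·a = 0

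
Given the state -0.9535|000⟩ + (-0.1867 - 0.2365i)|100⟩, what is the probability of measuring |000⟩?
0.9092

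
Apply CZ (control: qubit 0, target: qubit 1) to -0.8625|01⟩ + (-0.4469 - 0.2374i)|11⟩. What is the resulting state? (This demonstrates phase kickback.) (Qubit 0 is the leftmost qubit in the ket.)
-0.8625|01⟩ + (0.4469 + 0.2374i)|11⟩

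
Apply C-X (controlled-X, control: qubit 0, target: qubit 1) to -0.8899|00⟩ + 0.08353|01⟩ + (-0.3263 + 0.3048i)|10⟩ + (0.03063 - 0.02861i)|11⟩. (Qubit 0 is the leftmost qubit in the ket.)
-0.8899|00⟩ + 0.08353|01⟩ + (0.03063 - 0.02861i)|10⟩ + (-0.3263 + 0.3048i)|11⟩

C-X leaves the control-|0⟩ kets |00⟩, |01⟩ unchanged and applies X to qubit 1 on the control-|1⟩ pair (|10⟩, |11⟩).
X = [[0, 1], [1, 0]].
With a = amp(|10⟩) = (-0.3263 + 0.3048i) and b = amp(|11⟩) = (0.03063 - 0.02861i):
new amp(|10⟩) = (1)·b = (0.03063 - 0.02861i)
new amp(|11⟩) = (1)·a = (-0.3263 + 0.3048i)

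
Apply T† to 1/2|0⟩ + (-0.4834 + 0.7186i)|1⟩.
1/2|0⟩ + (0.1663 + 0.8499i)|1⟩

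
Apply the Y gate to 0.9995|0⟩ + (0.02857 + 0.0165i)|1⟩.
(0.0165 - 0.02857i)|0⟩ + 0.9995i|1⟩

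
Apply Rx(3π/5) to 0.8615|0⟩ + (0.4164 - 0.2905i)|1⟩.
(0.2714 - 0.3369i)|0⟩ + (0.2448 - 0.8677i)|1⟩

Rx(3π/5) = [[cos(θ/2), −i·sin(θ/2)], [−i·sin(θ/2), cos(θ/2)]]; θ = 3π/5, cos(θ/2) ≈ 0.587785, sin(θ/2) ≈ 0.809017.
With a = amp(|0⟩) = 0.8615 and b = amp(|1⟩) = (0.4164 - 0.2905i):
new amp(|0⟩) = (0.587785)·a + (-0.809017i)·b = (0.2714 - 0.3369i)
new amp(|1⟩) = (-0.809017i)·a + (0.587785)·b = (0.2448 - 0.8677i)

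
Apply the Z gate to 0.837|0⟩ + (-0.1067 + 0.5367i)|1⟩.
0.837|0⟩ + (0.1067 - 0.5367i)|1⟩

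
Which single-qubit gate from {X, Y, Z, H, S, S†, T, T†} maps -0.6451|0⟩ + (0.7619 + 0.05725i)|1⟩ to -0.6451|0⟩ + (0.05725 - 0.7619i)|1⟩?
S†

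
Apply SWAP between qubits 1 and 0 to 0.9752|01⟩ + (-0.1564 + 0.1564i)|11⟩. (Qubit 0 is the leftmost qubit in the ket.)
0.9752|10⟩ + (-0.1564 + 0.1564i)|11⟩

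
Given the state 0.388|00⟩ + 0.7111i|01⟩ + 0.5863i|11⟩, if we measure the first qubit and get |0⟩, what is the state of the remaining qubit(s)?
0.479|0⟩ + 0.8778i|1⟩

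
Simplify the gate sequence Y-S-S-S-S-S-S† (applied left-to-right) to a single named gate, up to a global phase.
Y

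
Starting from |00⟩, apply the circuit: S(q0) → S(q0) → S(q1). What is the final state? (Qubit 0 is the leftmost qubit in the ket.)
|00⟩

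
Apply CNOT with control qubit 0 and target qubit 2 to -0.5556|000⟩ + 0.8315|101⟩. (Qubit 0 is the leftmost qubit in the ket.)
-0.5556|000⟩ + 0.8315|100⟩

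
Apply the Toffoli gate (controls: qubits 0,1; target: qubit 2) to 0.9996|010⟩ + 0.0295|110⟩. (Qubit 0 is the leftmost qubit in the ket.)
0.9996|010⟩ + 0.0295|111⟩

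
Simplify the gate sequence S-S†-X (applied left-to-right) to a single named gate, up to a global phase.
X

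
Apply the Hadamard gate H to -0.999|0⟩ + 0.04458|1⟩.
-0.6749|0⟩ - 0.7379|1⟩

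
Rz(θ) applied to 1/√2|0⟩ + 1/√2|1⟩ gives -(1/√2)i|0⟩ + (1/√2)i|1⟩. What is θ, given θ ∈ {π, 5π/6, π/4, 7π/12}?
π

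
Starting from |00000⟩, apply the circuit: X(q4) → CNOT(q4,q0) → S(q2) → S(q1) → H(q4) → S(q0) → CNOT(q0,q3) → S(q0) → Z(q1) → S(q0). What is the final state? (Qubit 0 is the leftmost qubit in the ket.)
-(1/√2)i|10010⟩ + (1/√2)i|10011⟩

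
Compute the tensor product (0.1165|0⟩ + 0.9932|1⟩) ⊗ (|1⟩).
0.1165|01⟩ + 0.9932|11⟩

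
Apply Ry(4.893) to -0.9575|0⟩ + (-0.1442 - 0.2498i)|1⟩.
(0.8277 + 0.16i)|0⟩ + (-0.5025 + 0.1918i)|1⟩

Ry(4.893) = [[cos(θ/2), −sin(θ/2)], [sin(θ/2), cos(θ/2)]]; θ = 4.893, cos(θ/2) ≈ -0.767994, sin(θ/2) ≈ 0.640457.
With a = amp(|0⟩) = -0.9575 and b = amp(|1⟩) = (-0.1442 - 0.2498i):
new amp(|0⟩) = (-0.767994)·a + (-0.640457)·b = (0.8277 + 0.16i)
new amp(|1⟩) = (0.640457)·a + (-0.767994)·b = (-0.5025 + 0.1918i)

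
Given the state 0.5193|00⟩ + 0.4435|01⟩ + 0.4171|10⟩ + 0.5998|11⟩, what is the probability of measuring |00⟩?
0.2697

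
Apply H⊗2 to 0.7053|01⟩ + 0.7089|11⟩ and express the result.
0.7071|00⟩ - 0.7071|01⟩ - 0.0018|10⟩ + 0.0018|11⟩

H⊗2 gives amp(|y⟩) = (1/2) Σ_x (−1)^(x·y) amp(|x⟩), where x·y is the number of positions in which both x and y have a 1.
|00⟩: (0.7053 + 0.7089)/2 = 0.7071
|01⟩: (-0.7053 - 0.7089)/2 = -0.7071
|10⟩: (0.7053 - 0.7089)/2 = -0.0018
|11⟩: (-0.7053 + 0.7089)/2 = 0.0018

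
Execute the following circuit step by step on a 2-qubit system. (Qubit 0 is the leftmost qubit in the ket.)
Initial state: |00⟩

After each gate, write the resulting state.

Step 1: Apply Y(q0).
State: i|10⟩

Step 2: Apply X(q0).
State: i|00⟩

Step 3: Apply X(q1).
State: i|01⟩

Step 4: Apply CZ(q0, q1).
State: i|01⟩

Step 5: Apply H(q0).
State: (1/√2)i|01⟩ + (1/√2)i|11⟩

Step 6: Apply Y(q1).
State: 1/√2|00⟩ + 1/√2|10⟩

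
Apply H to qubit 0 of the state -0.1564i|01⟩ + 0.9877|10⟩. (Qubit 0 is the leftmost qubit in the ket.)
0.6984|00⟩ - 0.1106i|01⟩ - 0.6984|10⟩ - 0.1106i|11⟩

H on qubit 0 mixes each pair of kets that differ only in qubit 0: amplitudes (a, b) of (|…0…⟩, |…1…⟩) become ((a + b)/√2, (a − b)/√2). Kets absent from the input have amplitude 0.
(|00⟩, |10⟩): (a, b) = (0, 0.9877) → (0.6984, -0.6984)
(|01⟩, |11⟩): (a, b) = (-0.1564i, 0) → (-0.1106i, -0.1106i)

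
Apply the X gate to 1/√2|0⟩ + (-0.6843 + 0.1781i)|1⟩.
(-0.6843 + 0.1781i)|0⟩ + 1/√2|1⟩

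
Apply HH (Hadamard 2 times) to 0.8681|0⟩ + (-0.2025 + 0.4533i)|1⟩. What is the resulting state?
0.8681|0⟩ + (-0.2025 + 0.4533i)|1⟩

H² = I, so an even number of Hadamards cancels: H^2 = I and the state is unchanged.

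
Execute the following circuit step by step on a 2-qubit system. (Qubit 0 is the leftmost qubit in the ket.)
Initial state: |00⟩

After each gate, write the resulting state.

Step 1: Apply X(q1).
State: |01⟩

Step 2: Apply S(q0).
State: |01⟩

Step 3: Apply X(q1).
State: |00⟩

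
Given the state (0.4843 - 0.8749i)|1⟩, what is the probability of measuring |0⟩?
0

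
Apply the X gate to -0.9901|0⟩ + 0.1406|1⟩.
0.1406|0⟩ - 0.9901|1⟩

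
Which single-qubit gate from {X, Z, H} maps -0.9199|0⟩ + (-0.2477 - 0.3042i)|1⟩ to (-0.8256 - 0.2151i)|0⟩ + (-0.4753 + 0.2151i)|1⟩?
H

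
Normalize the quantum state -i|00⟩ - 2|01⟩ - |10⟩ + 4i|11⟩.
-0.2132i|00⟩ - 0.4264|01⟩ - 0.2132|10⟩ + 0.8528i|11⟩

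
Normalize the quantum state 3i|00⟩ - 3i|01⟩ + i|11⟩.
0.6882i|00⟩ - 0.6882i|01⟩ + 0.2294i|11⟩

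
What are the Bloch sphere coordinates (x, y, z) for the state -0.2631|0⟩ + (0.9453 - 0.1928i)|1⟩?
(-0.4974, 0.1015, -0.8615)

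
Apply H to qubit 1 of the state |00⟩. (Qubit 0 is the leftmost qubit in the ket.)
1/√2|00⟩ + 1/√2|01⟩

H on qubit 1 mixes each pair of kets that differ only in qubit 1: amplitudes (a, b) of (|…0…⟩, |…1…⟩) become ((a + b)/√2, (a − b)/√2). Kets absent from the input have amplitude 0.
(|00⟩, |01⟩): (a, b) = (1, 0) → (1/√2, 1/√2)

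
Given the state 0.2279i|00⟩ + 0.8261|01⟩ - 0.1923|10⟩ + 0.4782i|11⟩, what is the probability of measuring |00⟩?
0.05194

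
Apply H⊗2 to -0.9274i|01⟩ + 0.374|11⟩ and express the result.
(0.187 - 0.4637i)|00⟩ + (-0.187 + 0.4637i)|01⟩ + (-0.187 - 0.4637i)|10⟩ + (0.187 + 0.4637i)|11⟩

H⊗2 gives amp(|y⟩) = (1/2) Σ_x (−1)^(x·y) amp(|x⟩), where x·y is the number of positions in which both x and y have a 1.
|00⟩: (-0.9274i + 0.374)/2 = (0.187 - 0.4637i)
|01⟩: (0.9274i - 0.374)/2 = (-0.187 + 0.4637i)
|10⟩: (-0.9274i - 0.374)/2 = (-0.187 - 0.4637i)
|11⟩: (0.9274i + 0.374)/2 = (0.187 + 0.4637i)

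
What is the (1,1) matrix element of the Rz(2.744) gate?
(0.1975 + 0.9803i)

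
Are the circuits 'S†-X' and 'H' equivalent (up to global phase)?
No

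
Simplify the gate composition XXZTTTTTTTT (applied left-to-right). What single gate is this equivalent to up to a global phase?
Z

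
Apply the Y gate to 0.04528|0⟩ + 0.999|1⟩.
-0.999i|0⟩ + 0.04528i|1⟩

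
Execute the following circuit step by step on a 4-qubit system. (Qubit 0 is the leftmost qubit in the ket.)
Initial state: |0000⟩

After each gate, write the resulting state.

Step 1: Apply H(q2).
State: 1/√2|0000⟩ + 1/√2|0010⟩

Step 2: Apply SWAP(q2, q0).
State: 1/√2|0000⟩ + 1/√2|1000⟩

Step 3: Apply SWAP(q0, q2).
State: 1/√2|0000⟩ + 1/√2|0010⟩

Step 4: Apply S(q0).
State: 1/√2|0000⟩ + 1/√2|0010⟩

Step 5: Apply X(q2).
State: 1/√2|0000⟩ + 1/√2|0010⟩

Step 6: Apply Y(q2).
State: -(1/√2)i|0000⟩ + (1/√2)i|0010⟩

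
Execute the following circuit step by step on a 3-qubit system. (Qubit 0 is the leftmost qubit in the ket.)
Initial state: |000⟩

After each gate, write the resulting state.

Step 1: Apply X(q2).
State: |001⟩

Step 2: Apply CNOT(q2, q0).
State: |101⟩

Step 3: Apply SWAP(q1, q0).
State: |011⟩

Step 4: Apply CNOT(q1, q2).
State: |010⟩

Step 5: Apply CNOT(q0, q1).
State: |010⟩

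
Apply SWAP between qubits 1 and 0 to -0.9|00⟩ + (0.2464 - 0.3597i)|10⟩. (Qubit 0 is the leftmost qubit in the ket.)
-0.9|00⟩ + (0.2464 - 0.3597i)|01⟩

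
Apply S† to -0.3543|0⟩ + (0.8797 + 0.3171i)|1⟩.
-0.3543|0⟩ + (0.3171 - 0.8797i)|1⟩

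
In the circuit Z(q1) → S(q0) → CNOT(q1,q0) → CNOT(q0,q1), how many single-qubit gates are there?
2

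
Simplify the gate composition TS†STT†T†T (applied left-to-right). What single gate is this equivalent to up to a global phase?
T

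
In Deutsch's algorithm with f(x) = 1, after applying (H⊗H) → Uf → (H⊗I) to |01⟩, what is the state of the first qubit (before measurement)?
|0⟩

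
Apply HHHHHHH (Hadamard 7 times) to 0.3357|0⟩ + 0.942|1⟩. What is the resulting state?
0.9035|0⟩ - 0.4287|1⟩

H² = I, so H^7 = H: a single Hadamard. With (a, b) = (0.3357, 0.942), H gives ((a + b)/√2, (a − b)/√2) = (0.9035, -0.4287).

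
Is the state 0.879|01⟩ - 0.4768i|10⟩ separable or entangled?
Entangled

Writing the state as a|00⟩ + b|01⟩ + c|10⟩ + d|11⟩, it is a product state iff ad − bc = 0.
Here (a, b, c, d) = (0, 0.879, -0.4768i, 0): ad − bc = (0)(0) − (0.879)(-0.4768i) = 0.4191i ≠ 0, so the state is entangled.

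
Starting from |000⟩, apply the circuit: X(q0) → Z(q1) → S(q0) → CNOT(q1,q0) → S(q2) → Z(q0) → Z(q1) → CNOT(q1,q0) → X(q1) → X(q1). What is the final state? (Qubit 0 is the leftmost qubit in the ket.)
-i|100⟩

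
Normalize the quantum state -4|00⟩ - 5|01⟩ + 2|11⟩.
-0.5963|00⟩ - 0.7454|01⟩ + 0.2981|11⟩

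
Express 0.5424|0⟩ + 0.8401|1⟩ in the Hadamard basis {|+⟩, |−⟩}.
0.9776|+⟩ - 0.2105|−⟩

With |ψ⟩ = α|0⟩ + β|1⟩, the Hadamard-basis coefficients are ⟨+|ψ⟩ = (α + β)/√2 and ⟨−|ψ⟩ = (α − β)/√2.
Here α = 0.5424, β = 0.8401: (α + β)/√2 = 0.9776, (α − β)/√2 = -0.2105.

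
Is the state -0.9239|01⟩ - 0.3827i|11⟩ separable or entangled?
Separable

Writing the state as a|00⟩ + b|01⟩ + c|10⟩ + d|11⟩, it is a product state iff ad − bc = 0.
Here (a, b, c, d) = (0, -0.9239, 0, -0.3827i): ad − bc = (0)(-0.3827i) − (-0.9239)(0) = 0, so the state is separable.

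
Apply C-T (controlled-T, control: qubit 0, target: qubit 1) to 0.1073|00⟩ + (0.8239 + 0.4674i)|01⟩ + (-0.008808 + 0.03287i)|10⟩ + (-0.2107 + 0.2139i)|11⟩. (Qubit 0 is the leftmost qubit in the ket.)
0.1073|00⟩ + (0.8239 + 0.4674i)|01⟩ + (-0.008808 + 0.03287i)|10⟩ + (-0.3002 + 0.002263i)|11⟩

C-T leaves the control-|0⟩ kets |00⟩, |01⟩ unchanged and applies T to qubit 1 on the control-|1⟩ pair (|10⟩, |11⟩).
T = [[1, 0], [0, (1/√2 + (1/√2)i)]].
With a = amp(|10⟩) = (-0.008808 + 0.03287i) and b = amp(|11⟩) = (-0.2107 + 0.2139i):
new amp(|10⟩) = (1)·a = (-0.008808 + 0.03287i)
new amp(|11⟩) = (1/√2 + (1/√2)i)·b = (-0.3002 + 0.002263i)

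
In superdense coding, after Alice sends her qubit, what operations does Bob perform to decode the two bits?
CNOT (Alice's qubit controls Bob's), then H on Alice's qubit, then measure both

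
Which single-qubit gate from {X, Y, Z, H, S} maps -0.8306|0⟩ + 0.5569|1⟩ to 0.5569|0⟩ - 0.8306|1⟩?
X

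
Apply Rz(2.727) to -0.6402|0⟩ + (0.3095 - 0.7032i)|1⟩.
(-0.1318 + 0.6265i)|0⟩ + (0.7518 + 0.1581i)|1⟩

Rz(2.727) = [[e^(−iθ/2), 0], [0, e^(iθ/2)]] with e^(±iθ/2) = cos(θ/2) ± i·sin(θ/2); θ = 2.727, cos(θ/2) ≈ 0.205815, sin(θ/2) ≈ 0.978591.
With a = amp(|0⟩) = -0.6402 and b = amp(|1⟩) = (0.3095 - 0.7032i):
new amp(|0⟩) = (0.205815 - 0.978591i)·a = (-0.1318 + 0.6265i)
new amp(|1⟩) = (0.205815 + 0.978591i)·b = (0.7518 + 0.1581i)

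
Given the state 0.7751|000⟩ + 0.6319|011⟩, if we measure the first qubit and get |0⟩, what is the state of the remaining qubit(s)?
0.7751|00⟩ + 0.6319|11⟩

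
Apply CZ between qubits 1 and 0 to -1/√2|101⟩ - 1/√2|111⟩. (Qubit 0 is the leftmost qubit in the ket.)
-1/√2|101⟩ + 1/√2|111⟩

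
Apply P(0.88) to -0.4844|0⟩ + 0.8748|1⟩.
-0.4844|0⟩ + (0.5574 + 0.6742i)|1⟩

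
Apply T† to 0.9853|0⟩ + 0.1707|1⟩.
0.9853|0⟩ + (0.1207 - 0.1207i)|1⟩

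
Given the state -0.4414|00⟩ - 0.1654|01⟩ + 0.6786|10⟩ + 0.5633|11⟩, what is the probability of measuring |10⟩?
0.4605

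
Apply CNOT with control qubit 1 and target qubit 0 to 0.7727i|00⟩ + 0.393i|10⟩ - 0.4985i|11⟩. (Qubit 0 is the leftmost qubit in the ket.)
0.7727i|00⟩ - 0.4985i|01⟩ + 0.393i|10⟩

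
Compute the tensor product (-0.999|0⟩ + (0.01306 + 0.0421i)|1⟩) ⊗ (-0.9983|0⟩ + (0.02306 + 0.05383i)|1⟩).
0.9973|00⟩ + (-0.02304 - 0.05378i)|01⟩ + (-0.01304 - 0.04203i)|10⟩ + (-0.001965 + 0.001674i)|11⟩

amp(|b₁b₂…⟩) = product of the factor amplitudes for bits b₁, b₂, …; only kets whose every factor amplitude is nonzero survive.
|00⟩: (-0.999)(-0.9983) = 0.9973
|01⟩: (-0.999)(0.02306 + 0.05383i) = (-0.02304 - 0.05378i)
|10⟩: (0.01306 + 0.0421i)(-0.9983) = (-0.01304 - 0.04203i)
|11⟩: (0.01306 + 0.0421i)(0.02306 + 0.05383i) = (-0.001965 + 0.001674i)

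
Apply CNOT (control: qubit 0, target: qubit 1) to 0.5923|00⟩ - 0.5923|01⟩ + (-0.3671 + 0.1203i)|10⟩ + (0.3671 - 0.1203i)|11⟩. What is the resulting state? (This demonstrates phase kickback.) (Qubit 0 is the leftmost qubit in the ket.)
0.5923|00⟩ - 0.5923|01⟩ + (0.3671 - 0.1203i)|10⟩ + (-0.3671 + 0.1203i)|11⟩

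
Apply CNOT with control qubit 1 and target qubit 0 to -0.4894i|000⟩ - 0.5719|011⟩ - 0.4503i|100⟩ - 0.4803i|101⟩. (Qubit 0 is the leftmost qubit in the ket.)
-0.4894i|000⟩ - 0.4503i|100⟩ - 0.4803i|101⟩ - 0.5719|111⟩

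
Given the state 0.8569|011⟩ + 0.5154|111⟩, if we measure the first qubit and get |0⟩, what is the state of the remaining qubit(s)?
|11⟩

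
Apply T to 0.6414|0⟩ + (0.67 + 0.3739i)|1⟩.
0.6414|0⟩ + (0.2094 + 0.7381i)|1⟩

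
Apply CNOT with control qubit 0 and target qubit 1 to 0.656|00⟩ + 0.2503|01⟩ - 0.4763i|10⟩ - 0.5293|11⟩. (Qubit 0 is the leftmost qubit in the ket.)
0.656|00⟩ + 0.2503|01⟩ - 0.5293|10⟩ - 0.4763i|11⟩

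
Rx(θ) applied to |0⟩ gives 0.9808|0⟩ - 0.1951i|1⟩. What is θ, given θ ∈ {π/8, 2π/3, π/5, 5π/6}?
π/8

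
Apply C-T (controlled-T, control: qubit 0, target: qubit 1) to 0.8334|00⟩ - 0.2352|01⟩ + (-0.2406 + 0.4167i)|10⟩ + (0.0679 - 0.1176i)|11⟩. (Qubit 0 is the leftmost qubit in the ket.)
0.8334|00⟩ - 0.2352|01⟩ + (-0.2406 + 0.4167i)|10⟩ + (0.1312 - 0.03514i)|11⟩

C-T leaves the control-|0⟩ kets |00⟩, |01⟩ unchanged and applies T to qubit 1 on the control-|1⟩ pair (|10⟩, |11⟩).
T = [[1, 0], [0, (1/√2 + (1/√2)i)]].
With a = amp(|10⟩) = (-0.2406 + 0.4167i) and b = amp(|11⟩) = (0.0679 - 0.1176i):
new amp(|10⟩) = (1)·a = (-0.2406 + 0.4167i)
new amp(|11⟩) = (1/√2 + (1/√2)i)·b = (0.1312 - 0.03514i)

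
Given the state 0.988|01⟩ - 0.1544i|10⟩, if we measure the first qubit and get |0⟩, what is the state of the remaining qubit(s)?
|1⟩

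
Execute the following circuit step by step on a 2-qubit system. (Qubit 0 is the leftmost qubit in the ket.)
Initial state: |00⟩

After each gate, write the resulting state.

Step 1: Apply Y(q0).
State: i|10⟩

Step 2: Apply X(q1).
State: i|11⟩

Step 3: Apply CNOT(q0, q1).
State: i|10⟩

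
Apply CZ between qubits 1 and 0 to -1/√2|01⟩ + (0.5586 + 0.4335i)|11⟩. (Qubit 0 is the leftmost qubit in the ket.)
-1/√2|01⟩ + (-0.5586 - 0.4335i)|11⟩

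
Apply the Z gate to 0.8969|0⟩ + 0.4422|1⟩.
0.8969|0⟩ - 0.4422|1⟩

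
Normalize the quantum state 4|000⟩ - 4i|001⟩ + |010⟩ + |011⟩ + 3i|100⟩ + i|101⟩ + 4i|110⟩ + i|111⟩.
0.5121|000⟩ - 0.5121i|001⟩ + 0.128|010⟩ + 0.128|011⟩ + 0.3841i|100⟩ + 0.128i|101⟩ + 0.5121i|110⟩ + 0.128i|111⟩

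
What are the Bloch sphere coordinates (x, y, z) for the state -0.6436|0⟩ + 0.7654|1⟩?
(-0.9852, 0, -0.1716)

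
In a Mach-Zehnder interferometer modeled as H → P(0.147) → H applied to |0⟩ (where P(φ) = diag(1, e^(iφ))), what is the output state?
(0.9946 + 0.07324i)|0⟩ + (0.005393 - 0.07324i)|1⟩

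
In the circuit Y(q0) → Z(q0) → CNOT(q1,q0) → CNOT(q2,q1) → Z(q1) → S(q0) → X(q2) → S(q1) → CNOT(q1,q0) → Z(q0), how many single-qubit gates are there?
7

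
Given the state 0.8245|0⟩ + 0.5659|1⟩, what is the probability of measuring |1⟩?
0.3202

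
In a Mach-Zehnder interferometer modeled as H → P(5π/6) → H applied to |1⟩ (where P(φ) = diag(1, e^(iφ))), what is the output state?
(0.933 - 0.25i)|0⟩ + (0.06699 + 0.25i)|1⟩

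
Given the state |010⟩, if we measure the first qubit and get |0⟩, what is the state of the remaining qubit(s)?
|10⟩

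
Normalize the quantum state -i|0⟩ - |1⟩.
-(1/√2)i|0⟩ - 1/√2|1⟩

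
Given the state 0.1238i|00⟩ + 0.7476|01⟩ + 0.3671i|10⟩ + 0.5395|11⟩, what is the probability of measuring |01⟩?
0.5589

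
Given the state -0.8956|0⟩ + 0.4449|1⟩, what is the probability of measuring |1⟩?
0.1979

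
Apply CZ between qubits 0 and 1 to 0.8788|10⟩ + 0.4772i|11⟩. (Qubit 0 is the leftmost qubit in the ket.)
0.8788|10⟩ - 0.4772i|11⟩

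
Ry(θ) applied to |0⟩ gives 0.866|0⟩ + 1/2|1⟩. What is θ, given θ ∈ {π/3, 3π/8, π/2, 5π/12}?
π/3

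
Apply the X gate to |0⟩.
|1⟩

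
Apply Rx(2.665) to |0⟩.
0.236|0⟩ - 0.9717i|1⟩

Rx(2.665) = [[cos(θ/2), −i·sin(θ/2)], [−i·sin(θ/2), cos(θ/2)]]; θ = 2.665, cos(θ/2) ≈ 0.236047, sin(θ/2) ≈ 0.971742.
With a = amp(|0⟩) = 1 and b = amp(|1⟩) = 0:
new amp(|0⟩) = (0.236047)·a + (-0.971742i)·b = 0.236
new amp(|1⟩) = (-0.971742i)·a + (0.236047)·b = -0.9717i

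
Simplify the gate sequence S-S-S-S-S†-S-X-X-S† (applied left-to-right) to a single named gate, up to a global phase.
S†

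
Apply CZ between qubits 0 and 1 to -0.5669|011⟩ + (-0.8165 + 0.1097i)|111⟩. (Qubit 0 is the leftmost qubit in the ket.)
-0.5669|011⟩ + (0.8165 - 0.1097i)|111⟩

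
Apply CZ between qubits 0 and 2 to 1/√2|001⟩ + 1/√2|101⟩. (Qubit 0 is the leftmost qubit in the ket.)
1/√2|001⟩ - 1/√2|101⟩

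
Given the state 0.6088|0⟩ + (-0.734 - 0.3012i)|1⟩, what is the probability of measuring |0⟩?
0.3706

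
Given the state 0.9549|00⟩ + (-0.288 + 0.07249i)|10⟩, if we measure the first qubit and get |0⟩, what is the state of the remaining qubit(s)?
|0⟩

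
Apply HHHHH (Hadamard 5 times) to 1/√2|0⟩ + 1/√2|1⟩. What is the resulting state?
|0⟩

H² = I, so H^5 = H: a single Hadamard. With (a, b) = (1/√2, 1/√2), H gives ((a + b)/√2, (a − b)/√2) = (1, 0).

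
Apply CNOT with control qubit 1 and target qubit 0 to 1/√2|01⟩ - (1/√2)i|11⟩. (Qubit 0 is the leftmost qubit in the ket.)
-(1/√2)i|01⟩ + 1/√2|11⟩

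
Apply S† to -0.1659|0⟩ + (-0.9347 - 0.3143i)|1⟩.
-0.1659|0⟩ + (-0.3143 + 0.9347i)|1⟩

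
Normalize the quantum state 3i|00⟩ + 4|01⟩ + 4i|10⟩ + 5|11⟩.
0.3693i|00⟩ + 0.4924|01⟩ + 0.4924i|10⟩ + 0.6155|11⟩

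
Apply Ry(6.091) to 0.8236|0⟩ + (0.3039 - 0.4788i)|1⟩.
(-0.849 + 0.04594i)|0⟩ + (-0.2235 + 0.4766i)|1⟩

Ry(6.091) = [[cos(θ/2), −sin(θ/2)], [sin(θ/2), cos(θ/2)]]; θ = 6.091, cos(θ/2) ≈ -0.995387, sin(θ/2) ≈ 0.0959448.
With a = amp(|0⟩) = 0.8236 and b = amp(|1⟩) = (0.3039 - 0.4788i):
new amp(|0⟩) = (-0.995387)·a + (-0.0959448)·b = (-0.849 + 0.04594i)
new amp(|1⟩) = (0.0959448)·a + (-0.995387)·b = (-0.2235 + 0.4766i)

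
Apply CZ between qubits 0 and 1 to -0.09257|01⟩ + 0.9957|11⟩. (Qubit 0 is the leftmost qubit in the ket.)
-0.09257|01⟩ - 0.9957|11⟩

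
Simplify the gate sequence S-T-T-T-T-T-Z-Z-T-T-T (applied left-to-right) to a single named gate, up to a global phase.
S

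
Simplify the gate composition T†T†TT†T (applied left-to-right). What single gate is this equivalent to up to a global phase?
T†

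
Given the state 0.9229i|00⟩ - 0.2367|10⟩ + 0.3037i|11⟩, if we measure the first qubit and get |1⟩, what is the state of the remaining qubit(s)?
-0.6147|0⟩ + 0.7887i|1⟩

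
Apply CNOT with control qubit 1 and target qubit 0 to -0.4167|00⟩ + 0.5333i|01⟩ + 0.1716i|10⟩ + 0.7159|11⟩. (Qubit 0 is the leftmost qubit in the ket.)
-0.4167|00⟩ + 0.7159|01⟩ + 0.1716i|10⟩ + 0.5333i|11⟩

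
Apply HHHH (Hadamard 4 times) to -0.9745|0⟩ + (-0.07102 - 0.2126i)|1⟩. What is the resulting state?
-0.9745|0⟩ + (-0.07102 - 0.2126i)|1⟩

H² = I, so an even number of Hadamards cancels: H^4 = I and the state is unchanged.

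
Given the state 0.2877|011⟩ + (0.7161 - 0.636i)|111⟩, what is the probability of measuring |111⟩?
0.9173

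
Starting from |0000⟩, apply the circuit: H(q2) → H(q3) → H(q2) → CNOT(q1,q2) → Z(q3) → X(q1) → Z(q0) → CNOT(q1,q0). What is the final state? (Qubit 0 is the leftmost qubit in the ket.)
1/√2|1100⟩ - 1/√2|1101⟩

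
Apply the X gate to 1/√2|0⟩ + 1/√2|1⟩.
1/√2|0⟩ + 1/√2|1⟩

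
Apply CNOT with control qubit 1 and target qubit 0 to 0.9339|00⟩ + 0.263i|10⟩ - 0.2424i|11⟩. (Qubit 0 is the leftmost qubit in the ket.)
0.9339|00⟩ - 0.2424i|01⟩ + 0.263i|10⟩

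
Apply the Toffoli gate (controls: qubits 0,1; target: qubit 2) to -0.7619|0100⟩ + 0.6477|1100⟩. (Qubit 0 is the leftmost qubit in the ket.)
-0.7619|0100⟩ + 0.6477|1110⟩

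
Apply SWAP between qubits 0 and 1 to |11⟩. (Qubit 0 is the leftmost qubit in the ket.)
|11⟩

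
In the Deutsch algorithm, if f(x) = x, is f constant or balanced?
Balanced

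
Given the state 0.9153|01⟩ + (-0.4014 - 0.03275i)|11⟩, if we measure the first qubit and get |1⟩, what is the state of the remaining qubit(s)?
(-0.9967 - 0.08132i)|1⟩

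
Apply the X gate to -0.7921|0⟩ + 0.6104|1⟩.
0.6104|0⟩ - 0.7921|1⟩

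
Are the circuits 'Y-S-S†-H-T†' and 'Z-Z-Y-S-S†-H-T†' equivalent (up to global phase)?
Yes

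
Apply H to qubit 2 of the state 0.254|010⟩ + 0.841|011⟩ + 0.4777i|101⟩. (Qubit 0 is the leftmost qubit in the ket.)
0.7743|010⟩ - 0.4151|011⟩ + 0.3378i|100⟩ - 0.3378i|101⟩

H on qubit 2 mixes each pair of kets that differ only in qubit 2: amplitudes (a, b) of (|…0…⟩, |…1…⟩) become ((a + b)/√2, (a − b)/√2). Kets absent from the input have amplitude 0.
(|010⟩, |011⟩): (a, b) = (0.254, 0.841) → (0.7743, -0.4151)
(|100⟩, |101⟩): (a, b) = (0, 0.4777i) → (0.3378i, -0.3378i)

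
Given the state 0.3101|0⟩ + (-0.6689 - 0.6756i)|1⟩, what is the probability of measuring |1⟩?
0.9039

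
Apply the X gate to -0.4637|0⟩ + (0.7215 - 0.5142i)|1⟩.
(0.7215 - 0.5142i)|0⟩ - 0.4637|1⟩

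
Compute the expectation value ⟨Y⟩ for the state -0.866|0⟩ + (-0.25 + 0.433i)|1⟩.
-0.75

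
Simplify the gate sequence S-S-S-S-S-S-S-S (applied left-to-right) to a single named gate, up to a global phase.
I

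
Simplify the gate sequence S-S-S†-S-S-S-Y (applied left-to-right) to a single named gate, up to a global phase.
Y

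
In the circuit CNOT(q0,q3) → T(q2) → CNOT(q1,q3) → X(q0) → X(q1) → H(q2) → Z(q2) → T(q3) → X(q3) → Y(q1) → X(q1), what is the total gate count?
11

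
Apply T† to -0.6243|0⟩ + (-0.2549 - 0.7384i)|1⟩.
-0.6243|0⟩ + (-0.7024 - 0.3419i)|1⟩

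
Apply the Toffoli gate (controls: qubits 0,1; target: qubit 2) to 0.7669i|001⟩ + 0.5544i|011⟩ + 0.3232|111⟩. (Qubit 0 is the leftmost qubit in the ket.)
0.7669i|001⟩ + 0.5544i|011⟩ + 0.3232|110⟩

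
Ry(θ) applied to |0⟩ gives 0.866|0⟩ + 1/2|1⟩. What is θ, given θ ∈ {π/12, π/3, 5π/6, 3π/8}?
π/3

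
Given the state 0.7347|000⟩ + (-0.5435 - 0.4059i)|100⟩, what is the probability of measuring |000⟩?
0.5398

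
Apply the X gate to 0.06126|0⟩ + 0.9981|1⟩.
0.9981|0⟩ + 0.06126|1⟩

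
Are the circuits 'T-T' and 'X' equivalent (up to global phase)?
No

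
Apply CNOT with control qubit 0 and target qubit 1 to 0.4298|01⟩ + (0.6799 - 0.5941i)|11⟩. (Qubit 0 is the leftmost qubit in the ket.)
0.4298|01⟩ + (0.6799 - 0.5941i)|10⟩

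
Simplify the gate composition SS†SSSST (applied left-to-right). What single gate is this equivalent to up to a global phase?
T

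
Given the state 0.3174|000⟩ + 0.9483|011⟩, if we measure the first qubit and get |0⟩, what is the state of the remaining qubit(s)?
0.3174|00⟩ + 0.9483|11⟩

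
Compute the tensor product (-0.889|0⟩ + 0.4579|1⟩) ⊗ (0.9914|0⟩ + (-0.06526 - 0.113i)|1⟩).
-0.8814|00⟩ + (0.05802 + 0.1005i)|01⟩ + 0.454|10⟩ + (-0.02988 - 0.05174i)|11⟩

amp(|b₁b₂…⟩) = product of the factor amplitudes for bits b₁, b₂, …; only kets whose every factor amplitude is nonzero survive.
|00⟩: (-0.889)(0.9914) = -0.8814
|01⟩: (-0.889)(-0.06526 - 0.113i) = (0.05802 + 0.1005i)
|10⟩: (0.4579)(0.9914) = 0.454
|11⟩: (0.4579)(-0.06526 - 0.113i) = (-0.02988 - 0.05174i)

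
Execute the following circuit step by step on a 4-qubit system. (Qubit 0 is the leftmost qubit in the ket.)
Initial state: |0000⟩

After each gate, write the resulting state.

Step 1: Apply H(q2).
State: 1/√2|0000⟩ + 1/√2|0010⟩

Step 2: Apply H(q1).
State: 1/2|0000⟩ + 1/2|0010⟩ + 1/2|0100⟩ + 1/2|0110⟩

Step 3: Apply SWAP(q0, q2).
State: 1/2|0000⟩ + 1/2|0100⟩ + 1/2|1000⟩ + 1/2|1100⟩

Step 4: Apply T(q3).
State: 1/2|0000⟩ + 1/2|0100⟩ + 1/2|1000⟩ + 1/2|1100⟩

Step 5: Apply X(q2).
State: 1/2|0010⟩ + 1/2|0110⟩ + 1/2|1010⟩ + 1/2|1110⟩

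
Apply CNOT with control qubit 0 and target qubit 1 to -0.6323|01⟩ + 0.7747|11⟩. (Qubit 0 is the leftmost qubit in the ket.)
-0.6323|01⟩ + 0.7747|10⟩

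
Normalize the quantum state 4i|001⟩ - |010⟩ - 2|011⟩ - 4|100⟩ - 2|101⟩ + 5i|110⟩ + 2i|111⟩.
0.4781i|001⟩ - 0.1195|010⟩ - 0.239|011⟩ - 0.4781|100⟩ - 0.239|101⟩ + 0.5976i|110⟩ + 0.239i|111⟩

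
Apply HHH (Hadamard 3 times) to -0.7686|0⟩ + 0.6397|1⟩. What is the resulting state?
-0.09115|0⟩ - 0.9958|1⟩

H² = I, so H^3 = H: a single Hadamard. With (a, b) = (-0.7686, 0.6397), H gives ((a + b)/√2, (a − b)/√2) = (-0.09115, -0.9958).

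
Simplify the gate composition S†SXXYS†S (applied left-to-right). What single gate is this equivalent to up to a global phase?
Y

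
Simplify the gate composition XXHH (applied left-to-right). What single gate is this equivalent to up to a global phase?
I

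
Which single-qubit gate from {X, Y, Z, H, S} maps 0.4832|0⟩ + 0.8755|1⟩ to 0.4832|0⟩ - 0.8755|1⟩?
Z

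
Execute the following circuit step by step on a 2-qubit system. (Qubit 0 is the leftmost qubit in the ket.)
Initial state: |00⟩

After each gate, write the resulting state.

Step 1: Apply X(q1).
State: |01⟩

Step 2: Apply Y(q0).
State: i|11⟩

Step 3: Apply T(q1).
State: (-1/√2 + (1/√2)i)|11⟩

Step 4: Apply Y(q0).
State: (1/√2 + (1/√2)i)|01⟩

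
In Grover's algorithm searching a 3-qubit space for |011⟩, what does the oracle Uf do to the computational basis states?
Uf|x⟩ = -|x⟩ if x = 011, else |x⟩ (phase flip on target)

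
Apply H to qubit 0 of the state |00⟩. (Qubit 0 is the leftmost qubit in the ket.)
1/√2|00⟩ + 1/√2|10⟩

H on qubit 0 mixes each pair of kets that differ only in qubit 0: amplitudes (a, b) of (|…0…⟩, |…1…⟩) become ((a + b)/√2, (a − b)/√2). Kets absent from the input have amplitude 0.
(|00⟩, |10⟩): (a, b) = (1, 0) → (1/√2, 1/√2)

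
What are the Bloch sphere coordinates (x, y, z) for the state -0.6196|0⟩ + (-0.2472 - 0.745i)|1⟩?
(0.3063, 0.9232, -0.2322)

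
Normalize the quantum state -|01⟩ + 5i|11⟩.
-0.1961|01⟩ + 0.9806i|11⟩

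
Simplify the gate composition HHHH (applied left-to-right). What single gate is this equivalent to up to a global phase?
I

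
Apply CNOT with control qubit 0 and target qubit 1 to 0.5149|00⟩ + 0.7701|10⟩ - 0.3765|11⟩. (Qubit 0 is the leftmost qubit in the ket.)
0.5149|00⟩ - 0.3765|10⟩ + 0.7701|11⟩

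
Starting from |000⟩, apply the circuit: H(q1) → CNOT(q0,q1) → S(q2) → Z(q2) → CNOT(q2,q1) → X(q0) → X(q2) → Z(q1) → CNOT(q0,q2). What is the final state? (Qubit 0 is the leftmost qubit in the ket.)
1/√2|100⟩ - 1/√2|110⟩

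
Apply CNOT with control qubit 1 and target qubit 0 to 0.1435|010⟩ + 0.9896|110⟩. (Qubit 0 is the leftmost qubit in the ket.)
0.9896|010⟩ + 0.1435|110⟩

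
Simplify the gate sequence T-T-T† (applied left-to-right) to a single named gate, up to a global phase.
T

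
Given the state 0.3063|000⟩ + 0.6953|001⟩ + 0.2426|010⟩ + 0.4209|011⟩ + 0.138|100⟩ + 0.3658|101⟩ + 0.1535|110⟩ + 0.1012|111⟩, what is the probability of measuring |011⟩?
0.1772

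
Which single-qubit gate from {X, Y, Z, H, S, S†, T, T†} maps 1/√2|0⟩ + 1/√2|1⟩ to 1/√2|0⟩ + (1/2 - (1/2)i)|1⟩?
T†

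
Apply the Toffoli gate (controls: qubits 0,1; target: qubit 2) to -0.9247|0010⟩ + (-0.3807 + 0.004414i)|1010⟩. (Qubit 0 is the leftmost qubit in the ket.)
-0.9247|0010⟩ + (-0.3807 + 0.004414i)|1010⟩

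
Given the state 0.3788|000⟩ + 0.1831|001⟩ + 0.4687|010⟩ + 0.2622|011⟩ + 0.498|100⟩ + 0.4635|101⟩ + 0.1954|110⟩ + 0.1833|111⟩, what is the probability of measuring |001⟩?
0.03353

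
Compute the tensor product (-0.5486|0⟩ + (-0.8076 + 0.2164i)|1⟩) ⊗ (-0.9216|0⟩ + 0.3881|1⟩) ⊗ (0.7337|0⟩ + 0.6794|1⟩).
0.371|000⟩ + 0.3435|001⟩ - 0.1562|010⟩ - 0.1447|011⟩ + (0.5461 - 0.1463i)|100⟩ + (0.5057 - 0.1355i)|101⟩ + (-0.23 + 0.06162i)|110⟩ + (-0.2129 + 0.05706i)|111⟩

amp(|b₁b₂…⟩) = product of the factor amplitudes for bits b₁, b₂, …; only kets whose every factor amplitude is nonzero survive.
|000⟩: (-0.5486)(-0.9216)(0.7337) = 0.371
|001⟩: (-0.5486)(-0.9216)(0.6794) = 0.3435
|010⟩: (-0.5486)(0.3881)(0.7337) = -0.1562
|011⟩: (-0.5486)(0.3881)(0.6794) = -0.1447
|100⟩: (-0.8076 + 0.2164i)(-0.9216)(0.7337) = (0.5461 - 0.1463i)
|101⟩: (-0.8076 + 0.2164i)(-0.9216)(0.6794) = (0.5057 - 0.1355i)
|110⟩: (-0.8076 + 0.2164i)(0.3881)(0.7337) = (-0.23 + 0.06162i)
|111⟩: (-0.8076 + 0.2164i)(0.3881)(0.6794) = (-0.2129 + 0.05706i)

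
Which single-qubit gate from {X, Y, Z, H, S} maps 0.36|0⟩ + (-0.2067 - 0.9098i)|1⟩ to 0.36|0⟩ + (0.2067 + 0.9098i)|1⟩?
Z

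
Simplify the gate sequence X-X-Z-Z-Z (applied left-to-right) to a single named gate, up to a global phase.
Z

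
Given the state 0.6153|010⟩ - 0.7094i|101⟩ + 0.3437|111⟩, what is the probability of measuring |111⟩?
0.1181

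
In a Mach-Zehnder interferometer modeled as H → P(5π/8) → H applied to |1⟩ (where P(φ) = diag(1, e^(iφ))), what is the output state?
(0.6913 - 0.4619i)|0⟩ + (0.3087 + 0.4619i)|1⟩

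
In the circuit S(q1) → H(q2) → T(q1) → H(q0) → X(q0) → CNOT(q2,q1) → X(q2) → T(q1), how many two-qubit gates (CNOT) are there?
1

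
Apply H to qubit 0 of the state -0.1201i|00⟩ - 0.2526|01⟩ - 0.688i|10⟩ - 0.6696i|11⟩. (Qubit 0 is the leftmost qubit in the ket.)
-0.5714i|00⟩ + (-0.1786 - 0.4735i)|01⟩ + 0.4016i|10⟩ + (-0.1786 + 0.4735i)|11⟩

H on qubit 0 mixes each pair of kets that differ only in qubit 0: amplitudes (a, b) of (|…0…⟩, |…1…⟩) become ((a + b)/√2, (a − b)/√2). Kets absent from the input have amplitude 0.
(|00⟩, |10⟩): (a, b) = (-0.1201i, -0.688i) → (-0.5714i, 0.4016i)
(|01⟩, |11⟩): (a, b) = (-0.2526, -0.6696i) → ((-0.1786 - 0.4735i), (-0.1786 + 0.4735i))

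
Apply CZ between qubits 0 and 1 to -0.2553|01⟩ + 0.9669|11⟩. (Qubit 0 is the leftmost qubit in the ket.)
-0.2553|01⟩ - 0.9669|11⟩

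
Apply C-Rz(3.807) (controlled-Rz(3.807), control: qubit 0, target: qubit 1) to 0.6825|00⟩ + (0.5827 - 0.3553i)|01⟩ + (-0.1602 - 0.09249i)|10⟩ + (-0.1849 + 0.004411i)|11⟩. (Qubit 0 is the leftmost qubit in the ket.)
0.6825|00⟩ + (0.5827 - 0.3553i)|01⟩ + (-0.0351 + 0.1816i)|10⟩ + (0.05622 - 0.1762i)|11⟩

C-Rz(3.807) leaves the control-|0⟩ kets |00⟩, |01⟩ unchanged and applies Rz(3.807) to qubit 1 on the control-|1⟩ pair (|10⟩, |11⟩).
Rz(3.807) = [[e^(−iθ/2), 0], [0, e^(iθ/2)]] with e^(±iθ/2) = cos(θ/2) ± i·sin(θ/2); θ = 3.807, cos(θ/2) ≈ -0.3266, sin(θ/2) ≈ 0.945163.
With a = amp(|10⟩) = (-0.1602 - 0.09249i) and b = amp(|11⟩) = (-0.1849 + 0.004411i):
new amp(|10⟩) = (-0.3266 - 0.945163i)·a = (-0.0351 + 0.1816i)
new amp(|11⟩) = (-0.3266 + 0.945163i)·b = (0.05622 - 0.1762i)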